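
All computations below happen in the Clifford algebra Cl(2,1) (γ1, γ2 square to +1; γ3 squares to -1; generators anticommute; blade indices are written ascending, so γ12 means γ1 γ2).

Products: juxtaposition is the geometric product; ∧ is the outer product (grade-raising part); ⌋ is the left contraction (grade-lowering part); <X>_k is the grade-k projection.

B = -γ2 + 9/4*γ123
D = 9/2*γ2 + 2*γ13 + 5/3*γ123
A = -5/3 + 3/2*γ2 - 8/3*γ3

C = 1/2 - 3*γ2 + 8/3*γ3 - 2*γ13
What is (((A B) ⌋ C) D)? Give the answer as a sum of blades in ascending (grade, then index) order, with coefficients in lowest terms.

step 1: -3/2 + 5/3*γ2 + 6*γ12 - 27/8*γ13 - 8/3*γ23 - 15/4*γ123
step 2: 1 + 9/2*γ2 - 4*γ3 + 3*γ13
step 3: 105/4 - 8*γ1 - 1/2*γ2 + 20/3*γ12 - 11/2*γ13 + 18*γ23 - 125/6*γ123
Answer: 105/4 - 8*γ1 - 1/2*γ2 + 20/3*γ12 - 11/2*γ13 + 18*γ23 - 125/6*γ123


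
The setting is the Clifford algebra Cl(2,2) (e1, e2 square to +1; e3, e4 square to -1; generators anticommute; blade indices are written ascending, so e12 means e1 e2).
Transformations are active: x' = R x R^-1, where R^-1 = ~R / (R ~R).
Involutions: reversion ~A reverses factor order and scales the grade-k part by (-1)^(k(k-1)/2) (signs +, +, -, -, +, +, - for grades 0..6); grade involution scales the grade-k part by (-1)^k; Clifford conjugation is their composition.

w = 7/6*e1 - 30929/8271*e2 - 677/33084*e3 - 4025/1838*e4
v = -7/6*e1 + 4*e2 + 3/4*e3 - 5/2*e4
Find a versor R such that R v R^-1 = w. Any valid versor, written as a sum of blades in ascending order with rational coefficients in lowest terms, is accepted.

Reasoning: v^2 = w^2 = 1519/144 since conjugation preserves the quadratic form; R = v + w = 2155/8271*e2 + 6034/8271*e3 - 4310/919*e4 is then valid when invertible, keeping its own part and reversing (v - w)/2.
Answer: 2155/8271*e2 + 6034/8271*e3 - 4310/919*e4


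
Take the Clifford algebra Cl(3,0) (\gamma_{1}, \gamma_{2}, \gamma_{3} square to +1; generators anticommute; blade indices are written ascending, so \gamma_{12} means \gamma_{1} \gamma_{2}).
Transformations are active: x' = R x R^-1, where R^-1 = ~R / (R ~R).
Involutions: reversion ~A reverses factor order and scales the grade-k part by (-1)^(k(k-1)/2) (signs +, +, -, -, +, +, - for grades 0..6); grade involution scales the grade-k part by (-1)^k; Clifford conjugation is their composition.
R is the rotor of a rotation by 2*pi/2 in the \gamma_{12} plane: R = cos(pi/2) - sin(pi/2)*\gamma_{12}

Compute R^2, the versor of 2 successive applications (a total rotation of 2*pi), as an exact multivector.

Rotor phase runs at HALF the rotation angle; powers of one rotor simply add phase, so after 2 steps in \gamma_{12} the phase is 2*pi/2 = \pi and R^2 = cos(\pi) - sin(\pi)*\gamma_{12}.
cos(\pi) = -1 and sin(\pi) = 0, so R^2 = -1. The total rotation 2*pi is 1 full turn, so every vector returns to itself, yet the rotor is -1, on the OTHER sheet of the double cover (an odd number of 2*pi turns).
Answer: -1


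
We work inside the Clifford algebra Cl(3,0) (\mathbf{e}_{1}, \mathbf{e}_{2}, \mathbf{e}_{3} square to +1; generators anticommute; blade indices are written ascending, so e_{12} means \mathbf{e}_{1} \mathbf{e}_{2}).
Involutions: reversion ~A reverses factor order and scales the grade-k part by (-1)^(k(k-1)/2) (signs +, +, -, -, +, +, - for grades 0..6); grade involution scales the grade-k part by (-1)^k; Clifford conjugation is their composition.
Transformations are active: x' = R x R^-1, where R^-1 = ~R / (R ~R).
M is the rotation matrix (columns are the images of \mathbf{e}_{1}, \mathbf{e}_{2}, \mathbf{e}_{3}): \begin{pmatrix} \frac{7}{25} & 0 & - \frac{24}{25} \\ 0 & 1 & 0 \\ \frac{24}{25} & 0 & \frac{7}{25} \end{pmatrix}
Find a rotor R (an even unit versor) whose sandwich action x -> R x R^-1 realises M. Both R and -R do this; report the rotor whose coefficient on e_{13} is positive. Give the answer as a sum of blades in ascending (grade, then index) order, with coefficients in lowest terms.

Method: write R = a + b12*e_{12} + b13*e_{13} + b23*e_{23} with a^2 + b12^2 + b13^2 + b23^2 = 1 (so R^-1 = ~R). Expanding the columns R e_j ~R gives tr M = 4a^2 - 1 and, from the antisymmetric part, M21 - M12 = -4a*b12, M13 - M31 = 4a*b13, M32 - M23 = -4a*b23.
Here tr M = \frac{39}{25}, so a^2 = (1 + tr M)/4 = \frac{16}{25} and a = ±\frac{4}{5}. Taking a = \frac{4}{5}: M21 - M12 = 0, M13 - M31 = -\frac{48}{25}, M32 - M23 = 0, giving b12 = 0, b13 = -\frac{3}{5}, b23 = 0, i.e. R = \frac{4}{5} - \frac{3}{5} e_{13}.
Its e_{13} coefficient is negative, so report the other preimage -R.
Answer: -\frac{4}{5} + \frac{3}{5} e_{13}. Sheet selection: the two-to-one cover makes ±R indistinguishable at the matrix level (trace \frac{39}{25}), so uniqueness comes from the required sign on e_{13}.


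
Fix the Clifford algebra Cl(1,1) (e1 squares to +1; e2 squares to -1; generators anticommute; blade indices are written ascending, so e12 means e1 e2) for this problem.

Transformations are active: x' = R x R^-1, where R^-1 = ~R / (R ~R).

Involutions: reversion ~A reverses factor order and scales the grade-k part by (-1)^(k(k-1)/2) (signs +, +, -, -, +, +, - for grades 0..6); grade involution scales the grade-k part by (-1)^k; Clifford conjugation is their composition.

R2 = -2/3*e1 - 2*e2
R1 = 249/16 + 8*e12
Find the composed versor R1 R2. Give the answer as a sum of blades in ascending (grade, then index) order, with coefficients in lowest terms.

Distribute over the terms of R1 (each basis-blade product reordered to ascending indices, repeated generators contracted through their squares):
(249/16) R2 = -83/8*e1 - 249/8*e2
(8*e12) R2 = 16*e1 + 16/3*e2
Summing the partial products and collecting blades:
Answer: 45/8*e1 - 619/24*e2


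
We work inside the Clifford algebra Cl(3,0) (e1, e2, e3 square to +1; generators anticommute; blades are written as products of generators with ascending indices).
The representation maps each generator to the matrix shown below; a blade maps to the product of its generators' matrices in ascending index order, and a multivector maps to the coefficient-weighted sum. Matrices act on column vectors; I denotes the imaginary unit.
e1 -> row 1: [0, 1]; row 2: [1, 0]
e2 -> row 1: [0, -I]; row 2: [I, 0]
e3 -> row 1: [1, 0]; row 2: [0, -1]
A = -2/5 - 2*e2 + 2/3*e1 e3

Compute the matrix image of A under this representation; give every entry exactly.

Bivector images (products of the table entries): rho(e1 e3) = rho(e1)rho(e3) = row 1: [0, -1]; row 2: [1, 0].
M = (-2/5)*1 + (-2)*rho(e2) + (2/3)*rho(e1 e3), summed entrywise (1 is the identity matrix):
Answer: row 1: [-2/5, -2/3 + 2*I]; row 2: [2/3 - 2*I, -2/5]


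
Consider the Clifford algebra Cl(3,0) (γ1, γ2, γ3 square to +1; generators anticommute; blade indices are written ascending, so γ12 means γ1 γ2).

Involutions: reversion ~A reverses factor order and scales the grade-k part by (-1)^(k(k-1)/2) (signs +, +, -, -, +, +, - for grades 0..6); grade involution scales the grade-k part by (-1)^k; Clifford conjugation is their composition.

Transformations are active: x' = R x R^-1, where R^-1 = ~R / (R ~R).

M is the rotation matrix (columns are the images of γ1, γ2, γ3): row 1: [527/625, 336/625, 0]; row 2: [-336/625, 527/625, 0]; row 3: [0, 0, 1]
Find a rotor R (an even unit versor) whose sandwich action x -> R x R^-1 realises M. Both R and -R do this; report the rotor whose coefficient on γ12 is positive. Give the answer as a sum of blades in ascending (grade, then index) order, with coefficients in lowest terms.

Method: write R = a + b12*γ12 + b13*γ13 + b23*γ23 with a^2 + b12^2 + b13^2 + b23^2 = 1 (so R^-1 = ~R). Expanding the columns R e_j ~R gives tr M = 4a^2 - 1 and, from the antisymmetric part, M21 - M12 = -4a*b12, M13 - M31 = 4a*b13, M32 - M23 = -4a*b23.
Here tr M = 1679/625, so a^2 = (1 + tr M)/4 = 576/625 and a = ±24/25. Taking a = 24/25: M21 - M12 = -672/625, M13 - M31 = 0, M32 - M23 = 0, giving b12 = 7/25, b13 = 0, b23 = 0, i.e. R = 24/25 + 7/25*γ12.
Its γ12 coefficient is already positive.
Answer: 24/25 + 7/25*γ12. Why the constraint matters: R and -R act identically through the sandwich — M has trace 1679/625 either way — so only the sign condition on γ12 picks one of the two preimages.


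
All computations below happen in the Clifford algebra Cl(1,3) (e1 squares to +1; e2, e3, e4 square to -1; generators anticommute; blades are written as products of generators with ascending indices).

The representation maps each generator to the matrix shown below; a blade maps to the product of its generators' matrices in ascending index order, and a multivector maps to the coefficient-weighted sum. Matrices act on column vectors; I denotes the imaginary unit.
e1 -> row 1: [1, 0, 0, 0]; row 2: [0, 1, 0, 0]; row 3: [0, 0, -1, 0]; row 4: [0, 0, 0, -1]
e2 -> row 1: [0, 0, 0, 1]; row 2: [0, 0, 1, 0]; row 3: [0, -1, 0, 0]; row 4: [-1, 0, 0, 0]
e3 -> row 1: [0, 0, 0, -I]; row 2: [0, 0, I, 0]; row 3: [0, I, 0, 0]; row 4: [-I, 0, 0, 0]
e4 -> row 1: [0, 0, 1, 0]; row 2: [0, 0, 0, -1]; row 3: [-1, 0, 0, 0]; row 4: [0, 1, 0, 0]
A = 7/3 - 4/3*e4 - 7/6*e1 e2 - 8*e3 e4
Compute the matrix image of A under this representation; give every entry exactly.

Bivector images (products of the table entries): rho(e1 e2) = rho(e1)rho(e2) = row 1: [0, 0, 0, 1]; row 2: [0, 0, 1, 0]; row 3: [0, 1, 0, 0]; row 4: [1, 0, 0, 0]; rho(e3 e4) = rho(e3)rho(e4) = row 1: [0, -I, 0, 0]; row 2: [-I, 0, 0, 0]; row 3: [0, 0, 0, -I]; row 4: [0, 0, -I, 0].
M = (7/3)*1 + (-4/3)*rho(e4) + (-7/6)*rho(e1 e2) + (-8)*rho(e3 e4), summed entrywise (1 is the identity matrix):
Answer: row 1: [7/3, 8*I, -4/3, -7/6]; row 2: [8*I, 7/3, -7/6, 4/3]; row 3: [4/3, -7/6, 7/3, 8*I]; row 4: [-7/6, -4/3, 8*I, 7/3]


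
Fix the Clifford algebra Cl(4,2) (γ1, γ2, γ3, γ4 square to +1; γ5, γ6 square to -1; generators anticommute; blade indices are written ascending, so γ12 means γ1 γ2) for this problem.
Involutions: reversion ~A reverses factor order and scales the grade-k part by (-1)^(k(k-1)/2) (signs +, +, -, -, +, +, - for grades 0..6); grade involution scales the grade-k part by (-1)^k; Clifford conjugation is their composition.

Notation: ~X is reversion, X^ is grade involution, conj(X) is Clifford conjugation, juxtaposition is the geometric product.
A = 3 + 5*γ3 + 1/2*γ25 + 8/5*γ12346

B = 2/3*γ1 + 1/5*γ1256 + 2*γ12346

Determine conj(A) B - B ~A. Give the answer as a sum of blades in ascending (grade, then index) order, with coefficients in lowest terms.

first term: 16/5 + 2*γ1 + 10/3*γ13 - 1/10*γ16 - 1/3*γ125 + 8/25*γ345 - 10*γ1246 + 3/5*γ1256 - 16/15*γ2346 + 6*γ12346 - γ12356 + γ13456
second term: -16/5 + 2*γ1 + 10/3*γ13 - 1/10*γ16 - 1/3*γ125 + 8/25*γ345 + 10*γ1246 + 3/5*γ1256 + 16/15*γ2346 + 6*γ12346 + γ12356 - γ13456
Answer: 32/5 - 20*γ1246 - 32/15*γ2346 - 2*γ12356 + 2*γ13456


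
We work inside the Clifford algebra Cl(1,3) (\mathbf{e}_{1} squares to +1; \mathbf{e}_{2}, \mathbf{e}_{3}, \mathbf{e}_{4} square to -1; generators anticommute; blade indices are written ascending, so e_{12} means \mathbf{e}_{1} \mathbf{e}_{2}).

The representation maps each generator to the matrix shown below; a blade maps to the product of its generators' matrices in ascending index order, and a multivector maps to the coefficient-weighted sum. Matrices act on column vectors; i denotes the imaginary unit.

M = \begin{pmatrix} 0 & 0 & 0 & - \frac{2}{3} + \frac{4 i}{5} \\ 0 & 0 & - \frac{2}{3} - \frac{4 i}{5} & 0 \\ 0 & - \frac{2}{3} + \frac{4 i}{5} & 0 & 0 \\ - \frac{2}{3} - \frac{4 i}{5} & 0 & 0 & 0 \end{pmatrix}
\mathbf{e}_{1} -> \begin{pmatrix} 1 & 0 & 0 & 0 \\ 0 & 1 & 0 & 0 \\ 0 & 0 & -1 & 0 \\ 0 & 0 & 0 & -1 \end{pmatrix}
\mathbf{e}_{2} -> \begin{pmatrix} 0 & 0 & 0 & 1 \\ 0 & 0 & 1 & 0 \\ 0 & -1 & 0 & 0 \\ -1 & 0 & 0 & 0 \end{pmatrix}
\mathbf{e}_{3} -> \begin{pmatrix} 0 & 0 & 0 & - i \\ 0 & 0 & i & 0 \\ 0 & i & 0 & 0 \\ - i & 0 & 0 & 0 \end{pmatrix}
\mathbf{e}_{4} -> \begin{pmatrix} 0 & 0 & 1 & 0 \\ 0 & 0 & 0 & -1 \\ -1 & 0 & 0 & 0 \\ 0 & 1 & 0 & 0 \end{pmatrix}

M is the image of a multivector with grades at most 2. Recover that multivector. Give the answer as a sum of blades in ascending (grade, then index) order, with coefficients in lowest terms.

Method: the blade images are trace-orthogonal — tr(rho(e_A) rho(e_B)^-1) = 4 if A = B and 0 otherwise — and rho(e_A)^-1 = (e_A)^2 * rho(e_A) with (e_A)^2 = +1 or -1, so the coefficient of e_A in the preimage is (e_A)^2 * tr(M rho(e_A))/4.
Nonzero projections over blades of grade <= 2: e_{12}: (e_{12})^2 = +1, tr(M rho(e_{12})) = - \frac{8}{3}, coefficient -\frac{2}{3}; e_{13}: (e_{13})^2 = +1, tr(M rho(e_{13})) = - \frac{16}{5}, coefficient -\frac{4}{5}. Every other blade of grade <= 2 projects to 0.
Answer: -\frac{2}{3} e_{12} - \frac{4}{5} e_{13}


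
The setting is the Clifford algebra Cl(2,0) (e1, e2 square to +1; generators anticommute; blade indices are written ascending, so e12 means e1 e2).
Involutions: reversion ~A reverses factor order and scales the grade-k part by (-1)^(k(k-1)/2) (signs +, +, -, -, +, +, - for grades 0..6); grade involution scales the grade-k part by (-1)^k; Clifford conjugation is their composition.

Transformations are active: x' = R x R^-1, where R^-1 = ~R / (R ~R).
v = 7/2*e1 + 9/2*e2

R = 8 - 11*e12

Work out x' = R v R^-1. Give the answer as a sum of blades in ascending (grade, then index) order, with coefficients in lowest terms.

~R = 8 + 11*e12, and R ~R = 185, so R^-1 = ~R / (185).
R v = -43/2*e1 + 149/2*e2
Answer: -1983/370*e1 + 719/370*e2


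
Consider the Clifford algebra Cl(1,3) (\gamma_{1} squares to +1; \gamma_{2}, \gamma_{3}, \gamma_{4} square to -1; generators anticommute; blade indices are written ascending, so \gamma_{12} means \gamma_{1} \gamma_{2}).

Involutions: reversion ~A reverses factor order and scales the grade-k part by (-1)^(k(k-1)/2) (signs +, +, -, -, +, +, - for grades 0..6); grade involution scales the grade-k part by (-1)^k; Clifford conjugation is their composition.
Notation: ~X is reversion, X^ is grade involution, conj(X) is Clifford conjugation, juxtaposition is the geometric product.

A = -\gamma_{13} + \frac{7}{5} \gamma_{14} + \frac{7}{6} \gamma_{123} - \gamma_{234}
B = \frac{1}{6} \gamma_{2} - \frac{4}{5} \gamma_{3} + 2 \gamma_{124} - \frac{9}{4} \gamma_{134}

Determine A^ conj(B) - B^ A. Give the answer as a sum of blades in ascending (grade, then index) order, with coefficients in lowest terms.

first term: \frac{4}{5} \gamma_{1} - \frac{14}{5} \gamma_{2} + \frac{63}{20} \gamma_{3} + \frac{9}{4} \gamma_{4} - \frac{79}{60} \gamma_{12} - \frac{65}{36} \gamma_{13} - \frac{73}{40} \gamma_{24} - \frac{13}{6} \gamma_{34} - \frac{1}{6} \gamma_{123} + \frac{7}{30} \gamma_{124} - \frac{28}{25} \gamma_{134} - 2 \gamma_{234}
second term: -\frac{4}{5} \gamma_{1} + \frac{14}{5} \gamma_{2} - \frac{63}{20} \gamma_{3} - \frac{9}{4} \gamma_{4} + \frac{79}{60} \gamma_{12} + \frac{65}{36} \gamma_{13} + \frac{73}{40} \gamma_{24} + \frac{13}{6} \gamma_{34} - \frac{1}{6} \gamma_{123} + \frac{7}{30} \gamma_{124} - \frac{28}{25} \gamma_{134} - 2 \gamma_{234}
Answer: \frac{8}{5} \gamma_{1} - \frac{28}{5} \gamma_{2} + \frac{63}{10} \gamma_{3} + \frac{9}{2} \gamma_{4} - \frac{79}{30} \gamma_{12} - \frac{65}{18} \gamma_{13} - \frac{73}{20} \gamma_{24} - \frac{13}{3} \gamma_{34}


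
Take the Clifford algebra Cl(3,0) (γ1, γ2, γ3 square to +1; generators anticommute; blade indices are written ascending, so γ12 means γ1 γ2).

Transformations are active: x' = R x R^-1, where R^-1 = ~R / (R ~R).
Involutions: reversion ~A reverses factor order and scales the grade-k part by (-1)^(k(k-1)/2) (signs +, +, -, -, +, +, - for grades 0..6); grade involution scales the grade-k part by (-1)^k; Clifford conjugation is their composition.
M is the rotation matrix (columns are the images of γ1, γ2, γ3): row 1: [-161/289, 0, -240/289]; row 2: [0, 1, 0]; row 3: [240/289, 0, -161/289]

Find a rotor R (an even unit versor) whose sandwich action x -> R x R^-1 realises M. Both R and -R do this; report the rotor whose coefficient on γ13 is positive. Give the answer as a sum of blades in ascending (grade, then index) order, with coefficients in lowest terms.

Method: write R = a + b12*γ12 + b13*γ13 + b23*γ23 with a^2 + b12^2 + b13^2 + b23^2 = 1 (so R^-1 = ~R). Expanding the columns R e_j ~R gives tr M = 4a^2 - 1 and, from the antisymmetric part, M21 - M12 = -4a*b12, M13 - M31 = 4a*b13, M32 - M23 = -4a*b23.
Here tr M = -33/289, so a^2 = (1 + tr M)/4 = 64/289 and a = ±8/17. Taking a = 8/17: M21 - M12 = 0, M13 - M31 = -480/289, M32 - M23 = 0, giving b12 = 0, b13 = -15/17, b23 = 0, i.e. R = 8/17 - 15/17*γ13.
Its γ13 coefficient is negative, so report the other preimage -R.
Answer: -8/17 + 15/17*γ13. Key observation: the double cover Spin(3) -> SO(3) sends R and -R to the same matrix (trace -33/289 here), so the stated sign of the γ13 coefficient is what selects one sheet.


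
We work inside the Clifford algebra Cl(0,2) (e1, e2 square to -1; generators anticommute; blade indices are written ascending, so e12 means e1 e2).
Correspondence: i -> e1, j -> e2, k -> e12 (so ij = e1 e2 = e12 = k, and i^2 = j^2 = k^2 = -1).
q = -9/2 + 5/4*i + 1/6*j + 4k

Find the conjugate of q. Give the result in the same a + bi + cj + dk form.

In blades: q = -9/2 + 5/4*e1 + 1/6*e2 + 4*e12.
Conjugation here is Clifford conjugation: the scalar is fixed and the grade-1 and grade-2 blades all flip sign, giving -9/2 - 5/4*e1 - 1/6*e2 - 4*e12; translating back:
Answer: -9/2 - 5/4*i - 1/6*j - 4k


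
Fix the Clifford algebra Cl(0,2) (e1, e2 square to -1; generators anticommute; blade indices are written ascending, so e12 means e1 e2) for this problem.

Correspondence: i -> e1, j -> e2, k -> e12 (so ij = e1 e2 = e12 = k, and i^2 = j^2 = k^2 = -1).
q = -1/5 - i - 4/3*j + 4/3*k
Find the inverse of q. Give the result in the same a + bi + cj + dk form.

In blades: q = -1/5 - e1 - 4/3*e2 + 4/3*e12.
With qbar = -1/5 + e1 + 4/3*e2 - 4/3*e12 (scalar fixed, mapped units negated), q qbar = 1034/225 (the sum of squared coefficients), so q^-1 = qbar / (1034/225) = -45/1034 + 225/1034*e1 + 150/517*e2 - 150/517*e12; translating back:
Answer: -45/1034 + 225/1034*i + 150/517*j - 150/517*k


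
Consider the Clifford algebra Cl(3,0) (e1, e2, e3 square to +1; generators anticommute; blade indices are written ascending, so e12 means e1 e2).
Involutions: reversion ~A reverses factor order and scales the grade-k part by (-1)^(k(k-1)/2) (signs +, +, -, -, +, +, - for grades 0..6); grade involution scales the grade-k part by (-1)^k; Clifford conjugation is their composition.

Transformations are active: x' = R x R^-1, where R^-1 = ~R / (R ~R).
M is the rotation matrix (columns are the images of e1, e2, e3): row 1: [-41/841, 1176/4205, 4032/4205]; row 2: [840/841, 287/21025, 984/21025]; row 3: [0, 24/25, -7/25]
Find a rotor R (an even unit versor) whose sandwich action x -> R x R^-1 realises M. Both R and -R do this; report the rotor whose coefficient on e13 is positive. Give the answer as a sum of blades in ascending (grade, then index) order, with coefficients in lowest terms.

Method: write R = a + b12*e12 + b13*e13 + b23*e23 with a^2 + b12^2 + b13^2 + b23^2 = 1 (so R^-1 = ~R). Expanding the columns R e_j ~R gives tr M = 4a^2 - 1 and, from the antisymmetric part, M21 - M12 = -4a*b12, M13 - M31 = 4a*b13, M32 - M23 = -4a*b23.
Here tr M = -265/841, so a^2 = (1 + tr M)/4 = 144/841 and a = ±12/29. Taking a = 12/29: M21 - M12 = 3024/4205, M13 - M31 = 4032/4205, M32 - M23 = 768/841, giving b12 = -63/145, b13 = 84/145, b23 = -16/29, i.e. R = 12/29 - 63/145*e12 + 84/145*e13 - 16/29*e23.
Its e13 coefficient is already positive.
Answer: 12/29 - 63/145*e12 + 84/145*e13 - 16/29*e23. Uniqueness: Spin(3) -> SO(3) maps R and -R to the same rotation of trace -265/841; fixing the sign of the e13 coefficient removes the ambiguity.


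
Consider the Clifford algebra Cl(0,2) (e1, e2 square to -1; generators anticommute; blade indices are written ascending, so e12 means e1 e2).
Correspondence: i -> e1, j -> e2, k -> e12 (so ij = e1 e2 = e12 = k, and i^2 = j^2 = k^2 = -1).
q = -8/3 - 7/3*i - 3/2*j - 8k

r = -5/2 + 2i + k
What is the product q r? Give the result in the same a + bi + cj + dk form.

In blades: q = -8/3 - 7/3*e1 - 3/2*e2 - 8*e12, r = -5/2 + 2*e1 + e12.
Distribute q over r term by term (generator squares from the signature, products reordered to ascending indices): (-8/3)*r = 20/3 - 16/3*e1 - 8/3*e12; (-7/3*e1)*r = 14/3 + 35/6*e1 + 7/3*e2; (-3/2*e2)*r = -3/2*e1 + 15/4*e2 + 3*e12; (-8*e12)*r = 8 - 16*e2 + 20*e12.
Sum: 58/3 - e1 - 119/12*e2 + 61/3*e12; translating back through the correspondence:
Answer: 58/3 - i - 119/12*j + 61/3*k


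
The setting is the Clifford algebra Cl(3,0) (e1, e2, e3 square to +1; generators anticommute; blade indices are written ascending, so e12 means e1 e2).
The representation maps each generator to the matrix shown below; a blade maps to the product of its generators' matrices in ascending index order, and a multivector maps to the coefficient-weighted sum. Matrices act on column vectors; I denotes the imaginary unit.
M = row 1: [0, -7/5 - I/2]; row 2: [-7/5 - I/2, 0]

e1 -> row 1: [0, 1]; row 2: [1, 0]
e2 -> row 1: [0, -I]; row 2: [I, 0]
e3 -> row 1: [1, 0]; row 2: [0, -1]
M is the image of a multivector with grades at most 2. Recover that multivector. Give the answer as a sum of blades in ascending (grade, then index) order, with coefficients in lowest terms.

Method: 1, rho(e1), rho(e2), rho(e3) form a trace-orthogonal basis of the 2x2 complex matrices (tr(X Y) = 2 if X = Y, else 0), so M = m0*1 + m1*rho(e1) + m2*rho(e2) + m3*rho(e3) with m0 = tr(M)/2 = 0, m1 = tr(M rho(e1))/2 = -7/5 - I/2, m2 = tr(M rho(e2))/2 = 0, m3 = tr(M rho(e3))/2 = 0.
Multiplying table entries, the bivector images are rho(e12) = I*rho(e3), rho(e13) = -I*rho(e2), rho(e23) = I*rho(e1); with real blade coefficients the real parts of m0..m3 are the coefficients of 1, e1, e2, e3 and the imaginary parts give the bivectors (e23: Im m1, e13: -Im m2, e12: Im m3).
Answer: -7/5*e1 - 1/2*e23


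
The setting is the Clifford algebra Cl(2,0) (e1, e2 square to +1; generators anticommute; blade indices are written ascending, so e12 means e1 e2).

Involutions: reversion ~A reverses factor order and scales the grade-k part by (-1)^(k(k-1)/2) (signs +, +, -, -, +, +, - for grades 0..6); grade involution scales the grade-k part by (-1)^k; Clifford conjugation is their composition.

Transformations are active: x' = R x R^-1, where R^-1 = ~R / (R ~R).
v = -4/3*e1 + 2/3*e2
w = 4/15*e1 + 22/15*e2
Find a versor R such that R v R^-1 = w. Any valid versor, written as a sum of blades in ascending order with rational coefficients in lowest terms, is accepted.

Construction: equal norms (both 20/9) license R = v + w = -16/15*e1 + 32/15*e2 — nothing changes along that direction, while (v - w)/2 changes sign, so v maps onto w.
Answer: -16/15*e1 + 32/15*e2


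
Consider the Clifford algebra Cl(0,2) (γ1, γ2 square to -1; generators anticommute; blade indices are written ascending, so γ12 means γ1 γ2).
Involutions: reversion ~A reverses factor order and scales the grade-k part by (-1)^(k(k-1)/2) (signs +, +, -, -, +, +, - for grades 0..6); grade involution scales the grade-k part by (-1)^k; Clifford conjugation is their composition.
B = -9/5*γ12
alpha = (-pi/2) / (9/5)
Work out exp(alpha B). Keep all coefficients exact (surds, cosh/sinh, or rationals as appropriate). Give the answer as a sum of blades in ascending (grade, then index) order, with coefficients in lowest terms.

B^2 = (-9/5)^2*(γ12)^2 = 81/25*(-1) = -81/25 (a basis 2-blade squares to minus the product of its generators' squares).
B^2 = -81/25 — the negative square puts this in the circular regime; l = 9/5, alpha*l = -pi/2, so exp(alpha B) = cos(-pi/2) + (sin(-pi/2)/(9/5))*B = 0 + (-5/9)*B.
Answer: γ12


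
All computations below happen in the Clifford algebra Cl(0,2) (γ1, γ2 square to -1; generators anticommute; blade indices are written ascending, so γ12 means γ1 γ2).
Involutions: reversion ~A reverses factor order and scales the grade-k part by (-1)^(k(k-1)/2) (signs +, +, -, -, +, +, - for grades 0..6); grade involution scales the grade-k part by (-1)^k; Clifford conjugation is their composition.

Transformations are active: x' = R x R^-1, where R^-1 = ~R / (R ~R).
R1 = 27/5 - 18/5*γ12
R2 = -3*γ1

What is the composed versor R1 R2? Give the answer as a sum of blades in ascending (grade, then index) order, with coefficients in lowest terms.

Distribute over the terms of R2 (each basis-blade product reordered to ascending indices, repeated generators contracted through their squares):
R1 (-3*γ1) = -81/5*γ1 + 54/5*γ2
Answer: -81/5*γ1 + 54/5*γ2


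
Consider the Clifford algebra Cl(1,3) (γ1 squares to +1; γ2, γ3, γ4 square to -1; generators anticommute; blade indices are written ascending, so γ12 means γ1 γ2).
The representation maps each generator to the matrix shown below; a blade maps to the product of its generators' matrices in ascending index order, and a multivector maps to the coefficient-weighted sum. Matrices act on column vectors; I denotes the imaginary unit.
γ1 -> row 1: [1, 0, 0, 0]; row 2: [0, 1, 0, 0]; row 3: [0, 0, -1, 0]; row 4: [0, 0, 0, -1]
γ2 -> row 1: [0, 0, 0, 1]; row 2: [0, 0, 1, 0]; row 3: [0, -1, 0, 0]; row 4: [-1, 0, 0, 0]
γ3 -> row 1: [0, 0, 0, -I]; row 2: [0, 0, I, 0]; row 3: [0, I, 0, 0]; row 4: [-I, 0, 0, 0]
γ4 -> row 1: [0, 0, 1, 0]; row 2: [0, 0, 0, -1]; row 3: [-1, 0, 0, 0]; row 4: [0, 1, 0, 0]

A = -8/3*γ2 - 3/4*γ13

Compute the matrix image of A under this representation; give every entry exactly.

Bivector images (products of the table entries): rho(γ13) = rho(γ1)rho(γ3) = row 1: [0, 0, 0, -I]; row 2: [0, 0, I, 0]; row 3: [0, -I, 0, 0]; row 4: [I, 0, 0, 0].
M = (-8/3)*rho(γ2) + (-3/4)*rho(γ13), summed entrywise:
Answer: row 1: [0, 0, 0, -8/3 + 3*I/4]; row 2: [0, 0, -8/3 - 3*I/4, 0]; row 3: [0, 8/3 + 3*I/4, 0, 0]; row 4: [8/3 - 3*I/4, 0, 0, 0]


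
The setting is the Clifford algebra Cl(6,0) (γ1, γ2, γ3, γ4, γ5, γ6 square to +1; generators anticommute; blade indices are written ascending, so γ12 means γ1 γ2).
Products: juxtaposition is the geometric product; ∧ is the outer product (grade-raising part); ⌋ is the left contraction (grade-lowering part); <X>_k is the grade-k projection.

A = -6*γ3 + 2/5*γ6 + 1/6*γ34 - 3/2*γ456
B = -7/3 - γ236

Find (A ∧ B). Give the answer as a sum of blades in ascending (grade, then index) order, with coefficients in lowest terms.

step 1: 14*γ3 - 14/15*γ6 - 7/18*γ34 + 7/2*γ456
Answer: 14*γ3 - 14/15*γ6 - 7/18*γ34 + 7/2*γ456


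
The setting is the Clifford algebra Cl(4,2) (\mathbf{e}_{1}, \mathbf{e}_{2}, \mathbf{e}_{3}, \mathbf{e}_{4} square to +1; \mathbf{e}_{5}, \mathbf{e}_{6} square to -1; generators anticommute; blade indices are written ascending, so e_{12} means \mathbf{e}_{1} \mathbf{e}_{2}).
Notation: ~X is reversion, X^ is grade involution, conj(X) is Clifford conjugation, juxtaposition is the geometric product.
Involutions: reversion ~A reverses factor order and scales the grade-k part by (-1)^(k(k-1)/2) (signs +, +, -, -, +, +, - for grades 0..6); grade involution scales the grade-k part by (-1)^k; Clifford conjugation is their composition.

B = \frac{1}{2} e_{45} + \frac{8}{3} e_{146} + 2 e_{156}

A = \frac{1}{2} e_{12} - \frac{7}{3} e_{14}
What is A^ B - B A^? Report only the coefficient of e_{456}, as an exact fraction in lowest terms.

first term: \frac{56}{9} e_{6} - \frac{7}{6} e_{15} - \frac{4}{3} e_{246} - e_{256} + \frac{14}{3} e_{456} + \frac{1}{4} e_{1245}
second term: \frac{56}{9} e_{6} + \frac{7}{6} e_{15} + \frac{4}{3} e_{246} + e_{256} - \frac{14}{3} e_{456} + \frac{1}{4} e_{1245}
Answer: \frac{28}{3}


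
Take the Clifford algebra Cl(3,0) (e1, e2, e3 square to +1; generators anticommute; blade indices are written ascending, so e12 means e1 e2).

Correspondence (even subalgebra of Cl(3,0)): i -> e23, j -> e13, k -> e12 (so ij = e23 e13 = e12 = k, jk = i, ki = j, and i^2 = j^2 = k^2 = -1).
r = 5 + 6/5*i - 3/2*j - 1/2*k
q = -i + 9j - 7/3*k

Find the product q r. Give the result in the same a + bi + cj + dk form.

In blades: q = -7/3*e12 + 9*e13 - e23, r = 5 - 1/2*e12 - 3/2*e13 + 6/5*e23.
Distribute q over r term by term (generator squares from the signature, products reordered to ascending indices): (-7/3*e12)*r = -7/6 - 35/3*e12 - 14/5*e13 - 7/2*e23; (9*e13)*r = 27/2 - 54/5*e12 + 45*e13 - 9/2*e23; (-e23)*r = 6/5 + 3/2*e12 - 1/2*e13 - 5*e23.
Sum: 203/15 - 629/30*e12 + 417/10*e13 - 13*e23; translating back through the correspondence:
Answer: 203/15 - 13i + 417/10*j - 629/30*k


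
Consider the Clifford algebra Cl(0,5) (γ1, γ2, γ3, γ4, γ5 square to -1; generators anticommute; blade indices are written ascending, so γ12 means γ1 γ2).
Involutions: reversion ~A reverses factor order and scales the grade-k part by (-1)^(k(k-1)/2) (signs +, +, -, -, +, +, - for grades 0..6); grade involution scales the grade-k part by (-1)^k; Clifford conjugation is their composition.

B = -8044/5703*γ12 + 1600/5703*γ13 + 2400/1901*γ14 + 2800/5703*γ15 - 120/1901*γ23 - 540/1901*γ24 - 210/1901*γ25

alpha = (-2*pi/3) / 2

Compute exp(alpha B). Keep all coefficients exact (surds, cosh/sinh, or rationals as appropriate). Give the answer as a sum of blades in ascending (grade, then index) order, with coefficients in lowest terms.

B^2 term by term: the squares give (-8044/5703)^2*(γ12)^2 + (1600/5703)^2*(γ13)^2 + (2400/1901)^2*(γ14)^2 + (2800/5703)^2*(γ15)^2 + (-120/1901)^2*(γ23)^2 + (-540/1901)^2*(γ24)^2 + (-210/1901)^2*(γ25)^2 = 64705936/32524209*(-1) + 2560000/32524209*(-1) + 5760000/3613801*(-1) + 7840000/32524209*(-1) + 14400/3613801*(-1) + 291600/3613801*(-1) + 44100/3613801*(-1) = -4 (each basis 2-blade squares to minus the product of its generators' squares); cross terms between blades sharing an index anticommute and cancel; the commuting (index-disjoint) pairs give grade-4 terms 2*c*c'*(blade product), which cancel blade by blade — γ1234: 576000/3613801 - 576000/3613801 = 0; γ1235: 224000/3613801 - 224000/3613801 = 0; γ1245: 1008000/3613801 - 1008000/3613801 = 0 — confirming B is simple. So B^2 = -4.
B^2 = -4 — B^2 < 0, so the exponential closes trigonometrically: l = 2, alpha*l = -2*pi/3, so exp(alpha B) = cos(-2*pi/3) + (sin(-2*pi/3)/2)*B = -1/2 + (-sqrt(3)/4)*B.
Answer: -1/2 + 2011*sqrt(3)/5703*γ12 - 400*sqrt(3)/5703*γ13 - 600*sqrt(3)/1901*γ14 - 700*sqrt(3)/5703*γ15 + 30*sqrt(3)/1901*γ23 + 135*sqrt(3)/1901*γ24 + 105*sqrt(3)/3802*γ25


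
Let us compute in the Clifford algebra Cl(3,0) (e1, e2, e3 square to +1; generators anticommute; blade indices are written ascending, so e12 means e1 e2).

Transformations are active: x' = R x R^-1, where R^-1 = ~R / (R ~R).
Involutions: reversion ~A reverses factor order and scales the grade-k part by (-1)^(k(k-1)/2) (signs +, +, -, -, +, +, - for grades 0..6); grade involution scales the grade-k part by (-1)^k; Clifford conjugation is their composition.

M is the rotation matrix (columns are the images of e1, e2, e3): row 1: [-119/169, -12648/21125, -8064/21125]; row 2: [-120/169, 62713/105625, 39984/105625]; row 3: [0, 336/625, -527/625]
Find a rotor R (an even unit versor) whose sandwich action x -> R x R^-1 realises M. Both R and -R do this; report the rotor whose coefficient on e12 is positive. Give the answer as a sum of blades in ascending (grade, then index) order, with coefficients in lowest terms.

Method: write R = a + b12*e12 + b13*e13 + b23*e23 with a^2 + b12^2 + b13^2 + b23^2 = 1 (so R^-1 = ~R). Expanding the columns R e_j ~R gives tr M = 4a^2 - 1 and, from the antisymmetric part, M21 - M12 = -4a*b12, M13 - M31 = 4a*b13, M32 - M23 = -4a*b23.
Here tr M = -4029/4225, so a^2 = (1 + tr M)/4 = 49/4225 and a = ±7/65. Taking a = 7/65: M21 - M12 = -2352/21125, M13 - M31 = -8064/21125, M32 - M23 = 672/4225, giving b12 = 84/325, b13 = -288/325, b23 = -24/65, i.e. R = 7/65 + 84/325*e12 - 288/325*e13 - 24/65*e23.
Its e12 coefficient is already positive.
Answer: 7/65 + 84/325*e12 - 288/325*e13 - 24/65*e23. Uniqueness: Spin(3) -> SO(3) maps R and -R to the same rotation of trace -4029/4225; fixing the sign of the e12 coefficient removes the ambiguity.


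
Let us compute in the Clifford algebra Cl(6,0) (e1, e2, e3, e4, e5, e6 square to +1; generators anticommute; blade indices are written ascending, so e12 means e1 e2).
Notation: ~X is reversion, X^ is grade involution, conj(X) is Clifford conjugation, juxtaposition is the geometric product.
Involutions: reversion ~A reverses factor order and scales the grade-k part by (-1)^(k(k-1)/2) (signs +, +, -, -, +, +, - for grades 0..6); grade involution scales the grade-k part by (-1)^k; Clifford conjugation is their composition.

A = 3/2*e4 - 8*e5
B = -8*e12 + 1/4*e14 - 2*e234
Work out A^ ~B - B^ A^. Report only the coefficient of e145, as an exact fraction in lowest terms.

first term: -3/8*e1 - 3*e23 - 12*e124 + 64*e125 - 2*e145 - 16*e2345
second term: -3/8*e1 - 3*e23 + 12*e124 - 64*e125 + 2*e145 + 16*e2345
Answer: -4


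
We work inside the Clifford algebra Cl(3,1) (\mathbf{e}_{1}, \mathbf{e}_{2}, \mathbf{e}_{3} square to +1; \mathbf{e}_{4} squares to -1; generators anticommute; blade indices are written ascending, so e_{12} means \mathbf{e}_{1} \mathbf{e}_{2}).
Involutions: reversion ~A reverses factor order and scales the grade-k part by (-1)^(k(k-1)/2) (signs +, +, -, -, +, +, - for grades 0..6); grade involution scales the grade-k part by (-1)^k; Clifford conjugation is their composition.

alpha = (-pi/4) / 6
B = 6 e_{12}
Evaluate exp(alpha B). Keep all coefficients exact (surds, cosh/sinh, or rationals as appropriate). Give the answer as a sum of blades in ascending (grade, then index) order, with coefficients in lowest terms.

B^2 = (6)^2*(e_{12})^2 = 36*(-1) = -36 (a basis 2-blade squares to minus the product of its generators' squares).
B^2 = -36 — the series telescopes trigonometrically here: l = 6, alpha*l = - \frac{\pi}{4}, so exp(alpha B) = cos(- \frac{\pi}{4}) + (sin(- \frac{\pi}{4})/6)*B = \frac{\sqrt{2}}{2} + (- \frac{\sqrt{2}}{12})*B.
Answer: \frac{\sqrt{2}}{2} - \frac{\sqrt{2}}{2} e_{12}


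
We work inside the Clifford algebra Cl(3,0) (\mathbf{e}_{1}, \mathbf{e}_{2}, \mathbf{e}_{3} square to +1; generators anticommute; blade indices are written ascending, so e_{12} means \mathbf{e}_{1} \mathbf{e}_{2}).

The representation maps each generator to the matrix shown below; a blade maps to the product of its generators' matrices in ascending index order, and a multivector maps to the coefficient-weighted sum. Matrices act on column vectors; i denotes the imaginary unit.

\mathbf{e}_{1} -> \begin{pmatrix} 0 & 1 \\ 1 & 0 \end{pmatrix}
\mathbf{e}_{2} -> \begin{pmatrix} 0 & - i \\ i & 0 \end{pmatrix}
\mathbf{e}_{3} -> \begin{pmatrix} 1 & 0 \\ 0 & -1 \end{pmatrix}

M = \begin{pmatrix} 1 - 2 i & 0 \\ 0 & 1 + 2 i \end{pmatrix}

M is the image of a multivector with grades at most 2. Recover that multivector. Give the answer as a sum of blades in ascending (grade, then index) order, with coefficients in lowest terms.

Method: 1, rho(e_{1}), rho(e_{2}), rho(e_{3}) form a trace-orthogonal basis of the 2x2 complex matrices (tr(X Y) = 2 if X = Y, else 0), so M = m0*1 + m1*rho(e_{1}) + m2*rho(e_{2}) + m3*rho(e_{3}) with m0 = tr(M)/2 = 1, m1 = tr(M rho(e_{1}))/2 = 0, m2 = tr(M rho(e_{2}))/2 = 0, m3 = tr(M rho(e_{3}))/2 = - 2 i.
Multiplying table entries, the bivector images are rho(e_{12}) = i*rho(e_{3}), rho(e_{13}) = -i*rho(e_{2}), rho(e_{23}) = i*rho(e_{1}); with real blade coefficients the real parts of m0..m3 are the coefficients of 1, e_{1}, e_{2}, e_{3} and the imaginary parts give the bivectors (e_{23}: Im m1, e_{13}: -Im m2, e_{12}: Im m3).
Answer: 1 - 2 e_{12}


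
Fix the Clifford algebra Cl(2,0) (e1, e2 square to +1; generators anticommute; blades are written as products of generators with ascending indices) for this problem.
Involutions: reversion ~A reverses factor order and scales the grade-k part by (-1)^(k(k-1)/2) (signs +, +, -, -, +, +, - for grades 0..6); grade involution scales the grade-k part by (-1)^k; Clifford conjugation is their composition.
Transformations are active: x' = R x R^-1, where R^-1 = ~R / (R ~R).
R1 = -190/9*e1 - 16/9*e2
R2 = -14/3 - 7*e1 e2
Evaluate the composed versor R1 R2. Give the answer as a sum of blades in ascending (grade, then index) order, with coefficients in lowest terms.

Distribute over the terms of R1 (each basis-blade product reordered to ascending indices, repeated generators contracted through their squares):
(-190/9*e1) R2 = 2660/27*e1 + 1330/9*e2
(-16/9*e2) R2 = -112/9*e1 + 224/27*e2
Summing the partial products and collecting blades:
Answer: 2324/27*e1 + 4214/27*e2


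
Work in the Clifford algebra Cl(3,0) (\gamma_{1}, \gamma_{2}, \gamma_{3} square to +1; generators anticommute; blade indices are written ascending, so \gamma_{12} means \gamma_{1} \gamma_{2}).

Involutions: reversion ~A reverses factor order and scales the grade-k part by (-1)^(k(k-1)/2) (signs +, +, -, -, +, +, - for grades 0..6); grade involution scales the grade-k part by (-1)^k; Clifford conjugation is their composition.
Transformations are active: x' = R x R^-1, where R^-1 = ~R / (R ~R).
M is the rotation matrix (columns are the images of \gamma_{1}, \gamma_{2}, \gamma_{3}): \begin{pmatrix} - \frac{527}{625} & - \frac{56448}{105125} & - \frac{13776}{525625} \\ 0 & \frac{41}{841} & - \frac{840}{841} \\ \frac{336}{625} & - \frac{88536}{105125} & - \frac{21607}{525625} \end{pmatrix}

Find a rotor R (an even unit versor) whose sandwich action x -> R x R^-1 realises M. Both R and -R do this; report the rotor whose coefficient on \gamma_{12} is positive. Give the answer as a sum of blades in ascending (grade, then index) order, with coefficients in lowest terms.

Method: write R = a + b12*\gamma_{12} + b13*\gamma_{13} + b23*\gamma_{23} with a^2 + b12^2 + b13^2 + b23^2 = 1 (so R^-1 = ~R). Expanding the columns R e_j ~R gives tr M = 4a^2 - 1 and, from the antisymmetric part, M21 - M12 = -4a*b12, M13 - M31 = 4a*b13, M32 - M23 = -4a*b23.
Here tr M = -\frac{439189}{525625}, so a^2 = (1 + tr M)/4 = \frac{21609}{525625} and a = ±\frac{147}{725}. Taking a = \frac{147}{725}: M21 - M12 = \frac{56448}{105125}, M13 - M31 = -\frac{296352}{525625}, M32 - M23 = \frac{16464}{105125}, giving b12 = -\frac{96}{145}, b13 = -\frac{504}{725}, b23 = -\frac{28}{145}, i.e. R = \frac{147}{725} - \frac{96}{145} \gamma_{12} - \frac{504}{725} \gamma_{13} - \frac{28}{145} \gamma_{23}.
Its \gamma_{12} coefficient is negative, so report the other preimage -R.
Answer: -\frac{147}{725} + \frac{96}{145} \gamma_{12} + \frac{504}{725} \gamma_{13} + \frac{28}{145} \gamma_{23}. Key observation: the double cover Spin(3) -> SO(3) sends R and -R to the same matrix (trace -\frac{439189}{525625} here), so the stated sign of the \gamma_{12} coefficient is what selects one sheet.


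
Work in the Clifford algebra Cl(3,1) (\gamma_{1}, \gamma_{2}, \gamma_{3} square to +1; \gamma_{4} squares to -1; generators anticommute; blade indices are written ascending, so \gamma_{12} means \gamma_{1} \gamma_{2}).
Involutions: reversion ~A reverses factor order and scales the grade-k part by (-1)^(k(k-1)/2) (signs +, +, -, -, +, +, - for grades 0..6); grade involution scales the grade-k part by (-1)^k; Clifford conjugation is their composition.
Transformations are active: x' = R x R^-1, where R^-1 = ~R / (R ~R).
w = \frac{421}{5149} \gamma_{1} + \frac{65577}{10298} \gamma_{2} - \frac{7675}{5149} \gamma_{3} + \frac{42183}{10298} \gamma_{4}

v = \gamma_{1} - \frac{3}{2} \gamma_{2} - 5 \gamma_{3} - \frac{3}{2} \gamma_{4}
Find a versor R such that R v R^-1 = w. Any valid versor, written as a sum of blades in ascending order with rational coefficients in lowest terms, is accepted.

A norm check does it: q(v) = q(w) = 26, hence R = v + w = \frac{5570}{5149} \gamma_{1} + \frac{25065}{5149} \gamma_{2} - \frac{33420}{5149} \gamma_{3} + \frac{13368}{5149} \gamma_{4} realises the map — parallel part kept, (v - w)/2 negated, v carried to w.
Answer: \frac{5570}{5149} \gamma_{1} + \frac{25065}{5149} \gamma_{2} - \frac{33420}{5149} \gamma_{3} + \frac{13368}{5149} \gamma_{4}


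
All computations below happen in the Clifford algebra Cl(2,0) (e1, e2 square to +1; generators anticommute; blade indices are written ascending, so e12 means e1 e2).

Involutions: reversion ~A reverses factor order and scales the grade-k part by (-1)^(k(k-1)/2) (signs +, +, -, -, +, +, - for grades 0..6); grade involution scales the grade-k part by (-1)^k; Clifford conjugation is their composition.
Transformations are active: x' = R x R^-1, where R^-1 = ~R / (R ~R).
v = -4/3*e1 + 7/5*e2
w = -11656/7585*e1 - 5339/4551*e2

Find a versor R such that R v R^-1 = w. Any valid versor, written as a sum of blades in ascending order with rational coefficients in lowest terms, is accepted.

Here q(v) = q(w) = 841/225; the classical choice R = v + w = -65308/22755*e1 + 5162/22755*e2 then realises v -> w under the sandwich.
Answer: -65308/22755*e1 + 5162/22755*e2
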